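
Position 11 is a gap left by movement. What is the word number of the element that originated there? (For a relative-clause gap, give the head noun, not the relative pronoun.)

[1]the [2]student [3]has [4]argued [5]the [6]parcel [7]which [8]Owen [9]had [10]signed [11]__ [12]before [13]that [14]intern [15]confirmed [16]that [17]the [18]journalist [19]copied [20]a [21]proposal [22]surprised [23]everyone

The gap at 11 is the object of "signed", inside a relative clause.
The relative pronoun is "which" (word 7); it is bound by the head noun immediately before it.
Its filler is the head noun "parcel", at word 6.

6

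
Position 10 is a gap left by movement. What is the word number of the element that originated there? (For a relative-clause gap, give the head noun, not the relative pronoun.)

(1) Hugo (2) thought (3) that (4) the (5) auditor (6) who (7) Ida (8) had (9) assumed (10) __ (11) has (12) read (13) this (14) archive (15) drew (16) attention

The gap at 10 is the subject of "read", inside a relative clause.
The relative pronoun is "who" (word 6); it is bound by the head noun immediately before it.
Its filler is the head noun "auditor", at word 5.

5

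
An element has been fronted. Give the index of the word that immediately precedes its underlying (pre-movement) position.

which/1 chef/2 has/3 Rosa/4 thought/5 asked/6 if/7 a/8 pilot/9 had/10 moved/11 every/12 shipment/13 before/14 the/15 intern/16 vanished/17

The displaced element is "which chef" (word 2).
It is linked across 1 clause boundary (Ø).
It functions as the subject of "asked", so the gap sits immediately after word 5 ("thought").
Base order: Rosa has thought that which chef asked if a pilot had moved every shipment before the intern vanished.

5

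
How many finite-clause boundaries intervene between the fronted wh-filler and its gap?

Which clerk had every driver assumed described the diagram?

"which clerk" is extracted from the subject of "described".
Boundaries crossed, outermost first: [Ø] — 1 in total.

1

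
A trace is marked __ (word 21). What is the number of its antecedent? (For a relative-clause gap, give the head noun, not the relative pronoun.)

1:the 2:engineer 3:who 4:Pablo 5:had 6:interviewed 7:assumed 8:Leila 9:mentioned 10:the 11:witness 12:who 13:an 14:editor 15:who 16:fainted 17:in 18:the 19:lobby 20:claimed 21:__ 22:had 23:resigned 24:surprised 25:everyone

The gap at 21 is the subject of "resigned", inside a relative clause.
The relative pronoun is "who" (word 12); it is bound by the head noun immediately before it.
Its filler is the head noun "witness", at word 11.

11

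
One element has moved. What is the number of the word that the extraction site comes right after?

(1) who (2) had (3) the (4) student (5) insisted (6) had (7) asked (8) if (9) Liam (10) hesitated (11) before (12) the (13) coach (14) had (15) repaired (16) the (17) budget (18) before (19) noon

The displaced element is "who" (word 1).
It is linked across 1 clause boundary (Ø).
It functions as the subject of "asked", so the gap sits immediately after word 5 ("insisted").
Base order: The student had insisted that who had asked if Liam hesitated before the coach had repaired the budget before noon.

5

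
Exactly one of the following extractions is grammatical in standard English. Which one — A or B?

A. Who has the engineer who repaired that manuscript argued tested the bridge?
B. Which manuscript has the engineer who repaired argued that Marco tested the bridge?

A

In B, the wh-phrase is extracted from inside a complex-NP island (relative clause) (introduced by "who"), which blocks movement.
In A, the extraction path crosses only that-complement boundaries, which are transparent.
So A is grammatical.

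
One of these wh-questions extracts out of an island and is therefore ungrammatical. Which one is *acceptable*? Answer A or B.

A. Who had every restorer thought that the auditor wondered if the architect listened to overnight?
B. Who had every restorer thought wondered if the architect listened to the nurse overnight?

In A, the wh-phrase is extracted from inside a wh-island (introduced by "if"), which blocks movement.
In B, the extraction path crosses only that-complement boundaries, which are transparent.
So B is grammatical.

B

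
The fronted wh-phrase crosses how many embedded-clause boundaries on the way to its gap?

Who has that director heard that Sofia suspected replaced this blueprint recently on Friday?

2

"who" is extracted from the subject of "replaced".
Boundaries crossed, outermost first: [that], [Ø] — 2 in total.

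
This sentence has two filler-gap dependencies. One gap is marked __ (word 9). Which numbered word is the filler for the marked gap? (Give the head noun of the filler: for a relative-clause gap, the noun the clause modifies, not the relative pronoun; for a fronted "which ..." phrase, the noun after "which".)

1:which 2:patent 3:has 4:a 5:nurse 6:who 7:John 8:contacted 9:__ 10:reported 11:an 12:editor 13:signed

5

The marked gap is inside the relative clause, the direct object of "contacted".
Its filler is the head noun "nurse" (via "who"), at word 5.
(The other dependency links word 2 to a gap after word 13.)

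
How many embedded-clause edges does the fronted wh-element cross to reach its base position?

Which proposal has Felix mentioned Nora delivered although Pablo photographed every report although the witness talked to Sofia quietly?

"which proposal" is extracted from the object of "delivered".
Boundaries crossed, outermost first: [Ø] — 1 in total.

1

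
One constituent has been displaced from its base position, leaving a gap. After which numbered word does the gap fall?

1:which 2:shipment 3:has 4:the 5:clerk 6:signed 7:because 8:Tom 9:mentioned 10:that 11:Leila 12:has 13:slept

The displaced element is "which shipment" (word 2).
It functions as the direct object of "signed", so the gap sits immediately after word 6 ("signed").
Base order: The clerk has signed which shipment because Tom mentioned that Leila has slept.

6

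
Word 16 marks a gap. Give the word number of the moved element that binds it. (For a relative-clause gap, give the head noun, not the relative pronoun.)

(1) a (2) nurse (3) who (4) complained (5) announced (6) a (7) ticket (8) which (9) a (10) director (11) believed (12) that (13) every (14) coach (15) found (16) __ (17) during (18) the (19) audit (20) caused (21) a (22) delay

7

The gap at 16 is the object of "found", inside a relative clause.
The relative pronoun is "which" (word 8); it is bound by the head noun immediately before it.
Its filler is the head noun "ticket", at word 7.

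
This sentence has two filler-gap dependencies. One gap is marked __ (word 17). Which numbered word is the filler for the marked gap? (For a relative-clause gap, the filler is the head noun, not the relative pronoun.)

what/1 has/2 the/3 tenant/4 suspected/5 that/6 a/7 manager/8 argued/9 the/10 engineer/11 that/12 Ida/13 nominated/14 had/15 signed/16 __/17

The marked gap is the direct object of "signed".
Its filler is the fronted wh-phrase "what", at word 1.
(The other dependency links word 11 to a gap after word 14.)

1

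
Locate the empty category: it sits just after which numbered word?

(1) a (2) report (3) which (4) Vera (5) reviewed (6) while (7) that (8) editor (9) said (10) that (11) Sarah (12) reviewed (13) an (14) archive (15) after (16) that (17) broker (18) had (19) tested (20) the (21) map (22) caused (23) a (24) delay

5

The displaced element is "a report" (word 2).
It functions as the direct object of "reviewed", so the gap sits immediately after word 5 ("reviewed").
Base order: Vera reviewed a report while that editor said that Sarah reviewed an archive after that broker had tested the map.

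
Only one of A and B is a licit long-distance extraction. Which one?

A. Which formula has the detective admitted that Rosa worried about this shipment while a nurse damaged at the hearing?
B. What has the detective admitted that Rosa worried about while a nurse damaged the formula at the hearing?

B

In A, the wh-phrase is extracted from inside an adjunct island (introduced by "while"), which blocks movement.
In B, the extraction path crosses only that-complement boundaries, which are transparent.
So B is grammatical.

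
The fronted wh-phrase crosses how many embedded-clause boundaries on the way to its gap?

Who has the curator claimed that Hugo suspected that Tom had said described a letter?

"who" is extracted from the subject of "described".
Boundaries crossed, outermost first: [that], [that], [Ø] — 3 in total.

3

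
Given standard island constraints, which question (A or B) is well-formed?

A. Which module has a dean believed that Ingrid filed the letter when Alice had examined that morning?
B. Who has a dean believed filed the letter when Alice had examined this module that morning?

In A, the wh-phrase is extracted from inside an adjunct island (introduced by "when"), which blocks movement.
In B, the extraction path crosses only that-complement boundaries, which are transparent.
So B is grammatical.

B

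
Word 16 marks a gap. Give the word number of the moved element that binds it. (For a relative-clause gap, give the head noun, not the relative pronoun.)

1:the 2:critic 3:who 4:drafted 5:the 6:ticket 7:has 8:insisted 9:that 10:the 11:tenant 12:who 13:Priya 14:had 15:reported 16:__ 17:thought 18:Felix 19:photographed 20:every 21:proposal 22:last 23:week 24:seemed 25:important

11

The gap at 16 is the subject of "thought", inside a relative clause.
The relative pronoun is "who" (word 12); it is bound by the head noun immediately before it.
Its filler is the head noun "tenant", at word 11.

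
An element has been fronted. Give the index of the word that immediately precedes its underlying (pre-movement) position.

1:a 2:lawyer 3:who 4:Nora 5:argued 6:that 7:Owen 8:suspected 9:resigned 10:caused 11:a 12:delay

8

The displaced element is "a lawyer" (word 2).
It is linked across 2 clause boundaries (that → Ø).
It functions as the subject of "resigned", so the gap sits immediately after word 8 ("suspected").
Base order: Nora argued that Owen suspected that a lawyer resigned.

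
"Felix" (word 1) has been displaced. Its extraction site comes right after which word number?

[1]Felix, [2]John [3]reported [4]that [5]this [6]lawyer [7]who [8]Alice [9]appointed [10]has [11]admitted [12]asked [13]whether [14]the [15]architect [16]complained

11

The displaced element is "Felix" (word 1).
It is linked across 2 clause boundaries (that → Ø).
It functions as the subject of "asked", so the gap sits immediately after word 11 ("admitted").
Base order: John reported that this lawyer who Alice appointed has admitted that Felix asked whether the architect complained.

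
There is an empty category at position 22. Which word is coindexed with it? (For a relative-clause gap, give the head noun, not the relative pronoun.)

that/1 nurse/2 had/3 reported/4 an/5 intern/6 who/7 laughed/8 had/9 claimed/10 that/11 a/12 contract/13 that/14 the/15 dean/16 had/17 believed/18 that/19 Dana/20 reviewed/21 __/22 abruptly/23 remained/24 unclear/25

The gap at 22 is the object of "reviewed", inside a relative clause.
The relative pronoun is "that" (word 14); it is bound by the head noun immediately before it.
Its filler is the head noun "contract", at word 13.

13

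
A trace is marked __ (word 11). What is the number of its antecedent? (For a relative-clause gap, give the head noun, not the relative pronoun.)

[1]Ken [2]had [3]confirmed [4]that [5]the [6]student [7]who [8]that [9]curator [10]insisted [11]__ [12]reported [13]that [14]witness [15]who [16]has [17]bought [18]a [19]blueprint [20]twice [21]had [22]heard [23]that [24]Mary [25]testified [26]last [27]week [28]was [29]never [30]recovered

The gap at 11 is the subject of "reported", inside a relative clause.
The relative pronoun is "who" (word 7); it is bound by the head noun immediately before it.
Its filler is the head noun "student", at word 6.

6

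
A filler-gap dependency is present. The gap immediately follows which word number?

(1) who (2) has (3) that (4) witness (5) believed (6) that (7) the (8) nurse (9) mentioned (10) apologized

9

The displaced element is "who" (word 1).
It is linked across 2 clause boundaries (that → Ø).
It functions as the subject of "apologized", so the gap sits immediately after word 9 ("mentioned").
Base order: That witness has believed that the nurse mentioned that who apologized.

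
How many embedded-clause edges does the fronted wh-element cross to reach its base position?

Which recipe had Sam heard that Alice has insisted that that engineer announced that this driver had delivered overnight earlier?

"which recipe" is extracted from the object of "delivered".
Boundaries crossed, outermost first: [that], [that], [that] — 3 in total.

3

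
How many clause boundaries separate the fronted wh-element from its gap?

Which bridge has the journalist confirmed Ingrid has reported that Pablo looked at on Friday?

"which bridge" is extracted from the PP object of "looked".
Boundaries crossed, outermost first: [Ø], [that] — 2 in total.

2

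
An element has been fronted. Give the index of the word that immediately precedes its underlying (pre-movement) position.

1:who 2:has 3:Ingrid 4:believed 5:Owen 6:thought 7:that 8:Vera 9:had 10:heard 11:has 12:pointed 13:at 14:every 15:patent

10

The displaced element is "who" (word 1).
It is linked across 3 clause boundaries (Ø → that → Ø).
It functions as the subject of "pointed", so the gap sits immediately after word 10 ("heard").
Base order: Ingrid has believed Owen thought that Vera had heard that who has pointed at every patent.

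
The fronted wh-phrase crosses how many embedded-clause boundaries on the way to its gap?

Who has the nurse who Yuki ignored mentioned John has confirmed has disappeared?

"who" is extracted from the subject of "disappeared".
Boundaries crossed, outermost first: [Ø], [Ø] — 2 in total.

2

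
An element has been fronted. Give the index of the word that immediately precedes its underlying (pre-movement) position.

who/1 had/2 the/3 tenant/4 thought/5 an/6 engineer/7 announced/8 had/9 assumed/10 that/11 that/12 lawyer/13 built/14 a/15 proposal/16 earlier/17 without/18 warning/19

The displaced element is "who" (word 1).
It is linked across 2 clause boundaries (Ø → Ø).
It functions as the subject of "assumed", so the gap sits immediately after word 8 ("announced").
Base order: The tenant had thought an engineer announced that who had assumed that that lawyer built a proposal earlier without warning.

8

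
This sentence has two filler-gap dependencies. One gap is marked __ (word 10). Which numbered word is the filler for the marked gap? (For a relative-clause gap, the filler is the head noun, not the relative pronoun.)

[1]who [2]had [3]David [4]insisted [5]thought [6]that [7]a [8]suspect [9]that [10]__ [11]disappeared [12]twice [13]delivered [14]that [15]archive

8

The marked gap is inside the relative clause, the subject of "disappeared".
Its filler is the head noun "suspect" (via "that"), at word 8.
(The other dependency links word 1 to a gap after word 4.)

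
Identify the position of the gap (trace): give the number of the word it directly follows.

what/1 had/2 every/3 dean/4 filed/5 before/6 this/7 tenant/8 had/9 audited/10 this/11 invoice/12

5

The displaced element is "what" (word 1).
It functions as the direct object of "filed", so the gap sits immediately after word 5 ("filed").
Base order: Every dean had filed what before this tenant had audited this invoice.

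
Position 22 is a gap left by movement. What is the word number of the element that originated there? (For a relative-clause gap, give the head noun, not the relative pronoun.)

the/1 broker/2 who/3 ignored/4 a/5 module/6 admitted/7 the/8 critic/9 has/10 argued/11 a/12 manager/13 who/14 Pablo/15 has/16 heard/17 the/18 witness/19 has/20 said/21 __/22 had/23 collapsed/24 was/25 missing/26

13

The gap at 22 is the subject of "collapsed", inside a relative clause.
The relative pronoun is "who" (word 14); it is bound by the head noun immediately before it.
Its filler is the head noun "manager", at word 13.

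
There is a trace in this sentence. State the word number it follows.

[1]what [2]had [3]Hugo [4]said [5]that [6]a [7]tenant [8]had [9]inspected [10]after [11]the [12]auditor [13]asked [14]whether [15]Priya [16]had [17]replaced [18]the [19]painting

The displaced element is "what" (word 1).
It is linked across 1 clause boundary (that).
It functions as the direct object of "inspected", so the gap sits immediately after word 9 ("inspected").
Base order: Hugo had said that a tenant had inspected what after the auditor asked whether Priya had replaced the painting.

9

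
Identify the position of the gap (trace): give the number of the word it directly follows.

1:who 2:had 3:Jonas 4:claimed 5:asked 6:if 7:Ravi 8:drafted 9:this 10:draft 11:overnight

4

The displaced element is "who" (word 1).
It is linked across 1 clause boundary (Ø).
It functions as the subject of "asked", so the gap sits immediately after word 4 ("claimed").
Base order: Jonas had claimed that who asked if Ravi drafted this draft overnight.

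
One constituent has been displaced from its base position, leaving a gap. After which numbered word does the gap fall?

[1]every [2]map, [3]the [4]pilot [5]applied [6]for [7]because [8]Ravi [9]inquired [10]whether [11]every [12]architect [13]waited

6

The displaced element is "every map" (word 2).
It functions as the object of the preposition "for" of "applied", so the gap sits immediately after word 6 ("for").
Base order: The pilot applied for every map because Ravi inquired whether every architect waited.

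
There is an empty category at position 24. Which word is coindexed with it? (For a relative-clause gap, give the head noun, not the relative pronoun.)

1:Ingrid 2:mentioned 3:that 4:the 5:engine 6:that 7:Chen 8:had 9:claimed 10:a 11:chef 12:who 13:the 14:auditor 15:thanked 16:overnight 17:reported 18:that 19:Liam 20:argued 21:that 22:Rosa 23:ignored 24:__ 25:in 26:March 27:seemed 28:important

The gap at 24 is the object of "ignored", inside a relative clause.
The relative pronoun is "that" (word 6); it is bound by the head noun immediately before it.
Its filler is the head noun "engine", at word 5.

5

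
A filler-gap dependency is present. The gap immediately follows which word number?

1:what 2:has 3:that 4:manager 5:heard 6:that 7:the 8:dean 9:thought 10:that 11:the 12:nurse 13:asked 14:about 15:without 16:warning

The displaced element is "what" (word 1).
It is linked across 2 clause boundaries (that → that).
It functions as the object of the preposition "about" of "asked", so the gap sits immediately after word 14 ("about").
Base order: That manager has heard that the dean thought that the nurse asked about what without warning.

14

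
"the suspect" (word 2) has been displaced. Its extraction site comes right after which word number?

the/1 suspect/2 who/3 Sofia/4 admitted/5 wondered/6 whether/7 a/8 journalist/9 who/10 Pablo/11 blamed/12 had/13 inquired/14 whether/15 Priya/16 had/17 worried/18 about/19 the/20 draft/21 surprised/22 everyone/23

5

The displaced element is "the suspect" (word 2).
It is linked across 1 clause boundary (Ø).
It functions as the subject of "wondered", so the gap sits immediately after word 5 ("admitted").
Base order: Sofia admitted the suspect wondered whether a journalist who Pablo blamed had inquired whether Priya had worried about the draft.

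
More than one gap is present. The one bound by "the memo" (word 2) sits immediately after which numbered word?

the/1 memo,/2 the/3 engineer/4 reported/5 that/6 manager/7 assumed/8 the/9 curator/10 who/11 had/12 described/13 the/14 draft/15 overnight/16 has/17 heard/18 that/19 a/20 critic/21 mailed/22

22

The displaced element is "the memo" (word 2).
It is linked across 3 clause boundaries (Ø → Ø → that).
It functions as the direct object of "mailed", so the gap sits immediately after word 22 ("mailed").
Base order: The engineer reported that manager assumed the curator who had described the draft overnight has heard that a critic mailed the memo.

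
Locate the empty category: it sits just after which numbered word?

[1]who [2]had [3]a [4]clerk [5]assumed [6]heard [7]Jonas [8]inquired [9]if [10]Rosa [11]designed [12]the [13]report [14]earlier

5

The displaced element is "who" (word 1).
It is linked across 1 clause boundary (Ø).
It functions as the subject of "heard", so the gap sits immediately after word 5 ("assumed").
Base order: A clerk had assumed that who heard Jonas inquired if Rosa designed the report earlier.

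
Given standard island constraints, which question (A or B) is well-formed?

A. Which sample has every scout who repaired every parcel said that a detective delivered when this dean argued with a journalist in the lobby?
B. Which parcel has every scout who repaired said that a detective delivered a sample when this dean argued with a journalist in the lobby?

In B, the wh-phrase is extracted from inside a complex-NP island (relative clause) (introduced by "who"), which blocks movement.
In A, the extraction path crosses only that-complement boundaries, which are transparent.
So A is grammatical.

A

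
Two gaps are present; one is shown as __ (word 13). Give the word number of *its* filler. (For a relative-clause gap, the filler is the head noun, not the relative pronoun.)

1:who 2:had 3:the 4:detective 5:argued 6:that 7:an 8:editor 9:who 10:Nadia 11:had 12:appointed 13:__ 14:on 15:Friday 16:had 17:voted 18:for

8

The marked gap is inside the relative clause, the direct object of "appointed".
Its filler is the head noun "editor" (via "who"), at word 8.
(The other dependency links word 1 to a gap after word 18.)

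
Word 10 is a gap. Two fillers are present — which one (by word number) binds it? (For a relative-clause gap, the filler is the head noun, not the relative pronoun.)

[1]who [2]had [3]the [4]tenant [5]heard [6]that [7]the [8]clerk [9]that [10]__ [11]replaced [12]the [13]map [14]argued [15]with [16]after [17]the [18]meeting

8

The marked gap is inside the relative clause, the subject of "replaced".
Its filler is the head noun "clerk" (via "that"), at word 8.
(The other dependency links word 1 to a gap after word 15.)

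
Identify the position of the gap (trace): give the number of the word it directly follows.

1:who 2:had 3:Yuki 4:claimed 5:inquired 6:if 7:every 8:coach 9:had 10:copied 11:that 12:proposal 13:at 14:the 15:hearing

The displaced element is "who" (word 1).
It is linked across 1 clause boundary (Ø).
It functions as the subject of "inquired", so the gap sits immediately after word 4 ("claimed").
Base order: Yuki had claimed that who inquired if every coach had copied that proposal at the hearing.

4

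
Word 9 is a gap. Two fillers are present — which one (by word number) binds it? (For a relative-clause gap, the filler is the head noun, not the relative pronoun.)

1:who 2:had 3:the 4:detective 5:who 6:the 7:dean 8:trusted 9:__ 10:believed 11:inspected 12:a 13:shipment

The marked gap is inside the relative clause, the direct object of "trusted".
Its filler is the head noun "detective" (via "who"), at word 4.
(The other dependency links word 1 to a gap after word 10.)

4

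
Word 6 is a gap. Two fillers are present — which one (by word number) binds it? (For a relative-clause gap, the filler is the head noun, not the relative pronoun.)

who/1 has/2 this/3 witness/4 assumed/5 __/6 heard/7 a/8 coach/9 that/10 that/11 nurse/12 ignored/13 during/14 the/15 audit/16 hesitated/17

The marked gap is the subject of "heard".
Its filler is the fronted wh-phrase "who", at word 1.
(The other dependency links word 9 to a gap after word 13.)

1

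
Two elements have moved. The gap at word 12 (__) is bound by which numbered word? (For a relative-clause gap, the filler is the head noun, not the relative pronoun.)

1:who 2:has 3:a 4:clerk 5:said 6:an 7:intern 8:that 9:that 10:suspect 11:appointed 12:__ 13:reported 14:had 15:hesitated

7

The marked gap is inside the relative clause, the direct object of "appointed".
Its filler is the head noun "intern" (via "that"), at word 7.
(The other dependency links word 1 to a gap after word 13.)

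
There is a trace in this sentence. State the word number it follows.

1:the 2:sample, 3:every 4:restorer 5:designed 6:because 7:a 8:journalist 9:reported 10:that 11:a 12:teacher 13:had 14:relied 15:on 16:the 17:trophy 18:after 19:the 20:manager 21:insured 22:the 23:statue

5

The displaced element is "the sample" (word 2).
It functions as the direct object of "designed", so the gap sits immediately after word 5 ("designed").
Base order: Every restorer designed the sample because a journalist reported that a teacher had relied on the trophy after the manager insured the statue.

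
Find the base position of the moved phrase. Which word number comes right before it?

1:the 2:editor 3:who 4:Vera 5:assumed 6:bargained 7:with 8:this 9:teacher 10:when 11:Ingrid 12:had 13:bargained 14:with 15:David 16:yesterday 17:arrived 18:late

5

The displaced element is "the editor" (word 2).
It is linked across 1 clause boundary (Ø).
It functions as the subject of "bargained", so the gap sits immediately after word 5 ("assumed").
Base order: Vera assumed that the editor bargained with this teacher when Ingrid had bargained with David yesterday.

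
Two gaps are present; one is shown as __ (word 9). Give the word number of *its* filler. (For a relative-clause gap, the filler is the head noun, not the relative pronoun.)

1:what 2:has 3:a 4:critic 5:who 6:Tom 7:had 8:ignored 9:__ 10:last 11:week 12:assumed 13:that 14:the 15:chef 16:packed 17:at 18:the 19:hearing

The marked gap is inside the relative clause, the direct object of "ignored".
Its filler is the head noun "critic" (via "who"), at word 4.
(The other dependency links word 1 to a gap after word 16.)

4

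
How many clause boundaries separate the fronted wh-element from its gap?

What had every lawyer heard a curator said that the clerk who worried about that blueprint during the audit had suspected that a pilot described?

3

"what" is extracted from the object of "described".
Boundaries crossed, outermost first: [Ø], [that], [that] — 3 in total.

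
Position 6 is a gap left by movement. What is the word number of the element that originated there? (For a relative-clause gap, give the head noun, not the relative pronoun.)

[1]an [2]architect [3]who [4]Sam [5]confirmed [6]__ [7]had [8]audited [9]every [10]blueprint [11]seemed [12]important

The gap at 6 is the subject of "audited", inside a relative clause.
The relative pronoun is "who" (word 3); it is bound by the head noun immediately before it.
Its filler is the head noun "architect", at word 2.

2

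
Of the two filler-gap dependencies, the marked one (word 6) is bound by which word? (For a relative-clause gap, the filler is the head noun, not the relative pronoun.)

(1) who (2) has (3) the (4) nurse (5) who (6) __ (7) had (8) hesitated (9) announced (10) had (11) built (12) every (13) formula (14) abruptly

4

The marked gap is inside the relative clause, the subject of "hesitated".
Its filler is the head noun "nurse" (via "who"), at word 4.
(The other dependency links word 1 to a gap after word 9.)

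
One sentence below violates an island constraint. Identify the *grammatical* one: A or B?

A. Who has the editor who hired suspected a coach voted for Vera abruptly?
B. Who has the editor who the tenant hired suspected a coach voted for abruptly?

B

In A, the wh-phrase is extracted from inside a complex-NP island (relative clause) (introduced by "who"), which blocks movement.
In B, the extraction path crosses only that-complement boundaries, which are transparent.
So B is grammatical.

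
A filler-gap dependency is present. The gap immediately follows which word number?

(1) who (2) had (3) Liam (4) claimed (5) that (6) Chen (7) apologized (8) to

The displaced element is "who" (word 1).
It is linked across 1 clause boundary (that).
It functions as the object of the preposition "to" of "apologized", so the gap sits immediately after word 8 ("to").
Base order: Liam had claimed that Chen apologized to who.

8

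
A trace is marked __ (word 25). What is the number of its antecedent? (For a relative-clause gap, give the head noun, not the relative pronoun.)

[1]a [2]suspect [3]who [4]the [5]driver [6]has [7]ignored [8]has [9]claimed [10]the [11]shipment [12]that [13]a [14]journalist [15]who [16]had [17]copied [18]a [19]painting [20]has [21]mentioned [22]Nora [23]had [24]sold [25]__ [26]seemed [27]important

The gap at 25 is the object of "sold", inside a relative clause.
The relative pronoun is "that" (word 12); it is bound by the head noun immediately before it.
Its filler is the head noun "shipment", at word 11.

11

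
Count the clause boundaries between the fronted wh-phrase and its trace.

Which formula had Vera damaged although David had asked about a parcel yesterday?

"which formula" originates inside the matrix clause — no clause boundary is crossed.

0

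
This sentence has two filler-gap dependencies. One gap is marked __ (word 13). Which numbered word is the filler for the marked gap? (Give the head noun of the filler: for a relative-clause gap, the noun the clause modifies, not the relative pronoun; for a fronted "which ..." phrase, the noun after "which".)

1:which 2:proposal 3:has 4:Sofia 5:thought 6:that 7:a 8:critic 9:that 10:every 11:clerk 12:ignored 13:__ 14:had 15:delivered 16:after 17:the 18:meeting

8

The marked gap is inside the relative clause, the direct object of "ignored".
Its filler is the head noun "critic" (via "that"), at word 8.
(The other dependency links word 2 to a gap after word 15.)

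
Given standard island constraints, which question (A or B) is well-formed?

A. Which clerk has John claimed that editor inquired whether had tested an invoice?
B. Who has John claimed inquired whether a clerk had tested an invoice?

In A, the wh-phrase is extracted from inside a wh-island (introduced by "whether"), which blocks movement.
In B, the extraction path crosses only that-complement boundaries, which are transparent.
So B is grammatical.

B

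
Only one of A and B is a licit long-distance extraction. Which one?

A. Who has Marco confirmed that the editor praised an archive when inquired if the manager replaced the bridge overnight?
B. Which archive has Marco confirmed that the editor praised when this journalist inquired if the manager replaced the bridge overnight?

In A, the wh-phrase is extracted from inside an adjunct island (introduced by "when"), which blocks movement.
In B, the extraction path crosses only that-complement boundaries, which are transparent.
So B is grammatical.

B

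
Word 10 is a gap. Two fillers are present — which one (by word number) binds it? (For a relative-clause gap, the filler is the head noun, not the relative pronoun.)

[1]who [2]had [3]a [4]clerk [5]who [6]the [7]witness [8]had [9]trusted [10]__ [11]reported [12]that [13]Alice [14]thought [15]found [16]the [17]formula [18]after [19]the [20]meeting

4

The marked gap is inside the relative clause, the direct object of "trusted".
Its filler is the head noun "clerk" (via "who"), at word 4.
(The other dependency links word 1 to a gap after word 14.)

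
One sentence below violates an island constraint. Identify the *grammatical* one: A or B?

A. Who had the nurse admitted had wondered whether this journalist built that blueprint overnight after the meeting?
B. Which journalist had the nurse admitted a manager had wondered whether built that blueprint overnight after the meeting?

A

In B, the wh-phrase is extracted from inside a wh-island (introduced by "whether"), which blocks movement.
In A, the extraction path crosses only that-complement boundaries, which are transparent.
So A is grammatical.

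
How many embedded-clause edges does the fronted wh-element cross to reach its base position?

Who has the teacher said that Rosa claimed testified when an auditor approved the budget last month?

2

"who" is extracted from the subject of "testified".
Boundaries crossed, outermost first: [that], [Ø] — 2 in total.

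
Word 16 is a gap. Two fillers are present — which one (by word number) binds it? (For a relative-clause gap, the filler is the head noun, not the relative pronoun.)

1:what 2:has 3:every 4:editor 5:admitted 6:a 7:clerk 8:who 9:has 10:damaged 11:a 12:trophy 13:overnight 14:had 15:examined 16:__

1

The marked gap is the direct object of "examined".
Its filler is the fronted wh-phrase "what", at word 1.
(The other dependency links word 7 to a gap after word 8.)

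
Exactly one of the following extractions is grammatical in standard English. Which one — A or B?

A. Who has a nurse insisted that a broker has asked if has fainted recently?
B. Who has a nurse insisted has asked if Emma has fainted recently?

In A, the wh-phrase is extracted from inside a wh-island (introduced by "if"), which blocks movement.
In B, the extraction path crosses only that-complement boundaries, which are transparent.
So B is grammatical.

B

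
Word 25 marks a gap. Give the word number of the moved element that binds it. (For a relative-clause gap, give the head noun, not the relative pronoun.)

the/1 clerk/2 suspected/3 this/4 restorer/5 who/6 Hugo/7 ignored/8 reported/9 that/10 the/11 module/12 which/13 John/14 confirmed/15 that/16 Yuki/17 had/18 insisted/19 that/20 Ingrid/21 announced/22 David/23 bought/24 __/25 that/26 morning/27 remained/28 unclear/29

The gap at 25 is the object of "bought", inside a relative clause.
The relative pronoun is "which" (word 13); it is bound by the head noun immediately before it.
Its filler is the head noun "module", at word 12.

12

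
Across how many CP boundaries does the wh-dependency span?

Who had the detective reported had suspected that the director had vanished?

1

"who" is extracted from the subject of "suspected".
Boundaries crossed, outermost first: [Ø] — 1 in total.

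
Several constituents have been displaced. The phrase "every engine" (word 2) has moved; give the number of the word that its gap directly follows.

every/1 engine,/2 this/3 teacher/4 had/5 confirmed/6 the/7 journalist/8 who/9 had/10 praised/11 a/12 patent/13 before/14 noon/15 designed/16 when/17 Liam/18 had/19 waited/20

The displaced element is "every engine" (word 2).
It is linked across 1 clause boundary (Ø).
It functions as the direct object of "designed", so the gap sits immediately after word 16 ("designed").
Base order: This teacher had confirmed the journalist who had praised a patent before noon designed every engine when Liam had waited.

16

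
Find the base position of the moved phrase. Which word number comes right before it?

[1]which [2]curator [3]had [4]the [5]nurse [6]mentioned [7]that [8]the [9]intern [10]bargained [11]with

The displaced element is "which curator" (word 2).
It is linked across 1 clause boundary (that).
It functions as the object of the preposition "with" of "bargained", so the gap sits immediately after word 11 ("with").
Base order: The nurse had mentioned that the intern bargained with which curator.

11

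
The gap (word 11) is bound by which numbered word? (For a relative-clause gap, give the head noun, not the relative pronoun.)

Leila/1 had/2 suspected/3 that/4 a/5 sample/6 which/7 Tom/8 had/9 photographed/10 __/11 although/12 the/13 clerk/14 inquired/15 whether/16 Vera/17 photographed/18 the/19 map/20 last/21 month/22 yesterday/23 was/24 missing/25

6

The gap at 11 is the object of "photographed", inside a relative clause.
The relative pronoun is "which" (word 7); it is bound by the head noun immediately before it.
Its filler is the head noun "sample", at word 6.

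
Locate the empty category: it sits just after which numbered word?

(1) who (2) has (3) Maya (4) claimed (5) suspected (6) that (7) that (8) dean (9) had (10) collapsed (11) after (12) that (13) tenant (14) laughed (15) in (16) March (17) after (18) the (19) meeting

4

The displaced element is "who" (word 1).
It is linked across 1 clause boundary (Ø).
It functions as the subject of "suspected", so the gap sits immediately after word 4 ("claimed").
Base order: Maya has claimed who suspected that that dean had collapsed after that tenant laughed in March after the meeting.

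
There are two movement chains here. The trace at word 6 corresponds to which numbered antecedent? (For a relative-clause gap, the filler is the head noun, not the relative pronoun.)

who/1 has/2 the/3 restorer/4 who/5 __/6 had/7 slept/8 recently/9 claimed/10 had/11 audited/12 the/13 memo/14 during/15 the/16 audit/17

4

The marked gap is inside the relative clause, the subject of "slept".
Its filler is the head noun "restorer" (via "who"), at word 4.
(The other dependency links word 1 to a gap after word 10.)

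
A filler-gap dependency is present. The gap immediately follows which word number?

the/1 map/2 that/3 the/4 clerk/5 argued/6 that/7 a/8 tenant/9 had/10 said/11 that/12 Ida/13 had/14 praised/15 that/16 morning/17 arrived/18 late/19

The displaced element is "the map" (word 2).
It is linked across 2 clause boundaries (that → that).
It functions as the direct object of "praised", so the gap sits immediately after word 15 ("praised").
Base order: The clerk argued that a tenant had said that Ida had praised the map that morning.

15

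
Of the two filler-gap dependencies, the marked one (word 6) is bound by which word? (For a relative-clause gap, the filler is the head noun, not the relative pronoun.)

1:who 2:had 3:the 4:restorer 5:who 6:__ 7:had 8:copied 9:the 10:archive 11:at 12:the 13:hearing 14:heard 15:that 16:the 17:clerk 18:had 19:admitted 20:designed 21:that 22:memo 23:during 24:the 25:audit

4

The marked gap is inside the relative clause, the subject of "copied".
Its filler is the head noun "restorer" (via "who"), at word 4.
(The other dependency links word 1 to a gap after word 19.)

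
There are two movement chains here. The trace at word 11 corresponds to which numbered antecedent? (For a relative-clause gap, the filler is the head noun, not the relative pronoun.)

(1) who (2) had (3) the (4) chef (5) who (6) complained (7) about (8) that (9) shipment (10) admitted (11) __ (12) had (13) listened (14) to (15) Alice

The marked gap is the subject of "listened".
Its filler is the fronted wh-phrase "who", at word 1.
(The other dependency links word 4 to a gap after word 5.)

1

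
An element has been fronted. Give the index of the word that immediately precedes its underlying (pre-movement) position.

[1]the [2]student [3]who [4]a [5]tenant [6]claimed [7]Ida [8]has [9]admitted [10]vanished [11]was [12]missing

The displaced element is "the student" (word 2).
It is linked across 2 clause boundaries (Ø → Ø).
It functions as the subject of "vanished", so the gap sits immediately after word 9 ("admitted").
Base order: A tenant claimed Ida has admitted that the student vanished.

9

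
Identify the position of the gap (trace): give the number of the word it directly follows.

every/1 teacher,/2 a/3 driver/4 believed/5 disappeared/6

The displaced element is "every teacher" (word 2).
It is linked across 1 clause boundary (Ø).
It functions as the subject of "disappeared", so the gap sits immediately after word 5 ("believed").
Base order: A driver believed that every teacher disappeared.

5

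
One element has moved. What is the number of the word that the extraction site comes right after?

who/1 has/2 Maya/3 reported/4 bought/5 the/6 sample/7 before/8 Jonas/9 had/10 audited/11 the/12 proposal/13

4

The displaced element is "who" (word 1).
It is linked across 1 clause boundary (Ø).
It functions as the subject of "bought", so the gap sits immediately after word 4 ("reported").
Base order: Maya has reported that who bought the sample before Jonas had audited the proposal.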